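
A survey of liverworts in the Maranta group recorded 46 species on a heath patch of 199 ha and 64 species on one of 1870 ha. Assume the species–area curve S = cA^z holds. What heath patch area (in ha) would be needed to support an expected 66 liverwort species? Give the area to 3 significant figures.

z = ln(64/46) / ln(1870/199) = 0.3302 / 2.2404 = 0.1474
c = 46 / 199^0.1474 = 46 / 2.182 = 21.08
A = (66/21.08)^(1/0.1474) ⇒ ln A = ln(3.131)/0.1474 = 7.7425
A = e^7.7425 ≈ 2304 ha

2300 ha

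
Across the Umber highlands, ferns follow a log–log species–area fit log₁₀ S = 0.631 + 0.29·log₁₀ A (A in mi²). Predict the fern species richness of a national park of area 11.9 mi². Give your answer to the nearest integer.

9

S = 4.276 × 11.9^0.29
ln S = ln 4.276 + 0.29 × ln 11.9 = 1.4529 + 0.29 × 2.4765 = 2.1711
S = e^2.1711 ≈ 8.768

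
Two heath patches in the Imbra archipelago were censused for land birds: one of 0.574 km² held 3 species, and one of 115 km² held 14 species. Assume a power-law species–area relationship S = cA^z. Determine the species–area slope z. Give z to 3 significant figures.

Taking logs: ln S = ln c + z ln A, so z = (ln S₂ − ln S₁)/(ln A₂ − ln A₁).
z = ln(14/3) / ln(115/0.574) = ln(4.667) / ln(200.3) = 1.5404 / 5.3001 = 0.2906

0.291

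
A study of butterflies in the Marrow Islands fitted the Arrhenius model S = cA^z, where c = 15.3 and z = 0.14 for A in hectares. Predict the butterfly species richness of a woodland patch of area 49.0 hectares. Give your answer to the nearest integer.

26 species

S = 15.3 × 49^0.14
ln S = ln 15.3 + 0.14 × ln 49 = 2.7279 + 0.14 × 3.8918 = 3.2727
S = e^3.2727 ≈ 26.38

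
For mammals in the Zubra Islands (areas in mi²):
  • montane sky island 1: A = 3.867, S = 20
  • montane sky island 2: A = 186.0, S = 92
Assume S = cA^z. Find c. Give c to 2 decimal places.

z = ln(S₂/S₁) / ln(A₂/A₁) = ln(92/20) / ln(186/3.867) = 1.5261 / 3.8733 = 0.3940
c = S₁ / A₁^z = 20 / 3.867^0.3940 = 20 / 1.704 = 11.74

11.74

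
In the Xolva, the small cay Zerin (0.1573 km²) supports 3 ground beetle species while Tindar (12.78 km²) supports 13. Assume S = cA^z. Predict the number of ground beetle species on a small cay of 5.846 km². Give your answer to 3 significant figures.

10.0

z = ln(13/3) / ln(12.78/0.1573) = 1.4663 / 4.3975 = 0.3334
c = 3 / 0.1573^0.3334 = 3 / 0.5397 = 5.559
S₃ = 5.559 × 5.846^0.3334 = 5.559 × 1.802 ≈ 10.02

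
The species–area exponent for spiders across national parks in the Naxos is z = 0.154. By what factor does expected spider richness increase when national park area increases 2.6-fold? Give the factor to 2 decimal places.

1.16

S₂/S₁ = (A₂/A₁)^z = 2.6^0.154
ln(S₂/S₁) = 0.154 × ln 2.6 = 0.154 × 0.9555 = 0.1471
S₂/S₁ = e^0.1471 ≈ 1.159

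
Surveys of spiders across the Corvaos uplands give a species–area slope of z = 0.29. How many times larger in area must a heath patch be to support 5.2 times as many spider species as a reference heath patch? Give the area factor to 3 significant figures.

294

(A₂/A₁)^0.29 = 5.2, so A₂/A₁ = 5.2^(1/0.29) = 5.2^3.448
ln(A₂/A₁) = ln 5.2 / 0.29 = 1.6487 / 0.29 = 5.6850
A₂/A₁ = e^5.6850 ≈ 294.4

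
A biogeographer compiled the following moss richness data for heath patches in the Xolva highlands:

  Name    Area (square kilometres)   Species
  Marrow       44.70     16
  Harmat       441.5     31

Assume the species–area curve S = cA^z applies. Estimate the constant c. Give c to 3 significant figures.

5.34

z = ln(S₂/S₁) / ln(A₂/A₁) = ln(31/16) / ln(441.5/44.7) = 0.6614 / 2.2902 = 0.2888
c = S₁ / A₁^z = 16 / 44.7^0.2888 = 16 / 2.996 = 5.34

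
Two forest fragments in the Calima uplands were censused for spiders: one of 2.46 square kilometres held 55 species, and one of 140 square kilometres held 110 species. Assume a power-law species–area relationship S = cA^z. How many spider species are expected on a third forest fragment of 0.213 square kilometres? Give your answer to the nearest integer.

z = ln(110/55) / ln(140/2.46) = 0.6931 / 4.0415 = 0.1715
c = 55 / 2.46^0.1715 = 55 / 1.167 = 47.13
S₃ = 47.13 × 0.213^0.1715 = 47.13 × 0.767 ≈ 36.15

36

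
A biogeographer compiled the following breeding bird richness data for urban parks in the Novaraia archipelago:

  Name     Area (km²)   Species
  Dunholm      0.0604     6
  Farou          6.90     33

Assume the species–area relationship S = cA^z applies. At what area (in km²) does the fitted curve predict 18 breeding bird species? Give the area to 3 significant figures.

1.28 km²

z = ln(33/6) / ln(6.9/0.0604) = 1.7047 / 4.7383 = 0.3598
c = 6 / 0.0604^0.3598 = 6 / 0.3643 = 16.47
A = (18/16.47)^(1/0.3598) ⇒ ln A = ln(1.093)/0.3598 = 0.2468
A = e^0.2468 ≈ 1.28 km²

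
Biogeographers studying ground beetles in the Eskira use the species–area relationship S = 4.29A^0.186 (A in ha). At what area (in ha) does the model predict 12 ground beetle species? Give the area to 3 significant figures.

12 = 4.29 × A^0.186  ⇒  A^0.186 = 12/4.29 = 2.797
ln A = ln(2.797) / 0.186 = 1.0286 / 0.186 = 5.5302
A = e^5.5302 ≈ 252.2 ha

252 ha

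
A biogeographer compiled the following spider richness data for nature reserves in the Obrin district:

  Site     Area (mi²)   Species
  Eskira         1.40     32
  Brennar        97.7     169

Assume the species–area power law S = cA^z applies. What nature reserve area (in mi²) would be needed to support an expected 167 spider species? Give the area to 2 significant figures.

95 mi²

z = ln(169/32) / ln(97.7/1.4) = 1.6642 / 4.2454 = 0.3920
c = 32 / 1.4^0.3920 = 32 / 1.141 = 28.05
A = (167/28.05)^(1/0.3920) ⇒ ln A = ln(5.955)/0.3920 = 4.5515
A = e^4.5515 ≈ 94.78 mi²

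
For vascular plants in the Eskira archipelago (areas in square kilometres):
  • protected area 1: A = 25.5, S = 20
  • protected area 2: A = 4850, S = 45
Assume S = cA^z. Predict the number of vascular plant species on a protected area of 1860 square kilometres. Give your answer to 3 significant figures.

z = ln(45/20) / ln(4850/25.5) = 0.8109 / 5.2481 = 0.1545
c = 20 / 25.5^0.1545 = 20 / 1.649 = 12.13
S₃ = 12.13 × 1860^0.1545 = 12.13 × 3.2 ≈ 38.81

38.8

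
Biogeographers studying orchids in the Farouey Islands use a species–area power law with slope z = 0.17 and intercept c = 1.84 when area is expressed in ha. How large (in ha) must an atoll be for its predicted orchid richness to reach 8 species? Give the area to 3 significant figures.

5680 ha

8 = 1.84 × A^0.17  ⇒  A^0.17 = 8/1.84 = 4.348
ln A = ln(4.348) / 0.17 = 1.4697 / 0.17 = 8.6452
A = e^8.6452 ≈ 5683 ha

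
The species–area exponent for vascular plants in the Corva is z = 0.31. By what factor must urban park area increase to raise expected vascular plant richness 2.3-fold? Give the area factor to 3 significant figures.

(A₂/A₁)^0.31 = 2.3, so A₂/A₁ = 2.3^(1/0.31) = 2.3^3.226
ln(A₂/A₁) = ln 2.3 / 0.31 = 0.8329 / 0.31 = 2.6868
A₂/A₁ = e^2.6868 ≈ 14.68

14.7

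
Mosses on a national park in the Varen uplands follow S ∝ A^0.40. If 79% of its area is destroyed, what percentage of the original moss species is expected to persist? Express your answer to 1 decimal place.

S_new/S_old = (A_new/A_old)^z = 0.21^0.4
= exp(0.4 × ln 0.21) = exp(0.4 × -1.5606) = exp(-0.6243) ≈ 0.5357

53.6%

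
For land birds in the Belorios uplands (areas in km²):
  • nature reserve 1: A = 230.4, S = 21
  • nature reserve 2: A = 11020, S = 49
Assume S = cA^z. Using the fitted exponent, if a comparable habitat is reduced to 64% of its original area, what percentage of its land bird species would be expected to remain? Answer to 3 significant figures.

90.7%

z = ln(49/21) / ln(11020/230.4) = 0.8473 / 3.8677 = 0.2191
S_new/S_old = (A_new/A_old)^z = 0.64^0.2191 = exp(0.2191 × -0.4463) = 0.9069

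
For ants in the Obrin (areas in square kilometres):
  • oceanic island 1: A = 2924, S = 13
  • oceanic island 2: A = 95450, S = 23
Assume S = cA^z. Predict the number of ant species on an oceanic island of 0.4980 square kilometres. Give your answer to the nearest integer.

3

z = ln(23/13) / ln(95450/2924) = 0.5705 / 3.4857 = 0.1637
c = 13 / 2924^0.1637 = 13 / 3.693 = 3.521
S₃ = 3.521 × 0.498^0.1637 = 3.521 × 0.8922 ≈ 3.141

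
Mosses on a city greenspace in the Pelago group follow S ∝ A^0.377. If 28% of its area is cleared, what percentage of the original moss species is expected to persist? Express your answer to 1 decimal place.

S_new/S_old = (A_new/A_old)^z = 0.72^0.377
= exp(0.377 × ln 0.72) = exp(0.377 × -0.3285) = exp(-0.1238) ≈ 0.8835

88.4%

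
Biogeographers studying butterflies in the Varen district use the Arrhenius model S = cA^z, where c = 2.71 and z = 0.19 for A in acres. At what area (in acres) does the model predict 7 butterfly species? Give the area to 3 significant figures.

7 = 2.71 × A^0.19  ⇒  A^0.19 = 7/2.71 = 2.583
ln A = ln(2.583) / 0.19 = 0.9490 / 0.19 = 4.9945
A = e^4.9945 ≈ 147.6 acres

148 acres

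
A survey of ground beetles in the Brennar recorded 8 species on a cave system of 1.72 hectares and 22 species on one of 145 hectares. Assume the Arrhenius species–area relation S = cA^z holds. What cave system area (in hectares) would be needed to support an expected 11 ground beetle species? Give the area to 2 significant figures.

6.9 hectares

z = ln(22/8) / ln(145/1.72) = 1.0116 / 4.4344 = 0.2281
c = 8 / 1.72^0.2281 = 8 / 1.132 = 7.069
A = (11/7.069)^(1/0.2281) ⇒ ln A = ln(1.556)/0.2281 = 1.9383
A = e^1.9383 ≈ 6.947 hectares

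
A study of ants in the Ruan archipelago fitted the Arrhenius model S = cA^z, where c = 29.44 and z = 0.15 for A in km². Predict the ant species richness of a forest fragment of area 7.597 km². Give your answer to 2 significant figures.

40

S = 29.44 × 7.597^0.15
ln S = ln 29.44 + 0.15 × ln 7.597 = 3.3824 + 0.15 × 2.0278 = 3.6865
S = e^3.6865 ≈ 39.91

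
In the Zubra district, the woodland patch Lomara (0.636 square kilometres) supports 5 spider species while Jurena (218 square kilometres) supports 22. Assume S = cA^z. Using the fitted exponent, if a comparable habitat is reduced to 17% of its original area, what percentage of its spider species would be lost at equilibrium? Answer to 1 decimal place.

36.2%

z = ln(22/5) / ln(218/0.636) = 1.4816 / 5.8371 = 0.2538
S_new/S_old = (A_new/A_old)^z = 0.17^0.2538 = exp(0.2538 × -1.7720) = 0.6378
Fraction lost = 1 − 0.6378 = 0.3622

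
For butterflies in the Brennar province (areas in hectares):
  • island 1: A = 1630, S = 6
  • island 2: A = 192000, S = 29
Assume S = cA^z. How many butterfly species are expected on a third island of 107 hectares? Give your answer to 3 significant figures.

2.44

z = ln(29/6) / ln(192000/1630) = 1.5755 / 4.7689 = 0.3304
c = 6 / 1630^0.3304 = 6 / 11.51 = 0.5211
S₃ = 0.5211 × 107^0.3304 = 0.5211 × 4.682 ≈ 2.44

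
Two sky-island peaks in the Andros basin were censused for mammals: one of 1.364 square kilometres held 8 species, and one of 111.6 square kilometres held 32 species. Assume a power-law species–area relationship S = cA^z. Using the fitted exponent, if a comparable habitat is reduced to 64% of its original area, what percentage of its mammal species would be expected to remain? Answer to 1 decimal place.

86.9%

z = ln(32/8) / ln(111.6/1.364) = 1.3863 / 4.4045 = 0.3147
S_new/S_old = (A_new/A_old)^z = 0.64^0.3147 = exp(0.3147 × -0.4463) = 0.869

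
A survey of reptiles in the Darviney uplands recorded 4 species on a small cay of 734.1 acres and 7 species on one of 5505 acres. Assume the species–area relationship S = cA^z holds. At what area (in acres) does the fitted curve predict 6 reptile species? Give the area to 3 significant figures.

3160 acres

z = ln(7/4) / ln(5505/734.1) = 0.5596 / 2.0148 = 0.2778
c = 4 / 734.1^0.2778 = 4 / 6.251 = 0.6398
A = (6/0.6398)^(1/0.2778) ⇒ ln A = ln(9.377)/0.2778 = 8.0584
A = e^8.0584 ≈ 3160 acres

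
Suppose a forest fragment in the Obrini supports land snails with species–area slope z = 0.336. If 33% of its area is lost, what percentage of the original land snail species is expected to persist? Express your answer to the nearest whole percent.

S_new/S_old = (A_new/A_old)^z = 0.67^0.336
= exp(0.336 × ln 0.67) = exp(0.336 × -0.4005) = exp(-0.1346) ≈ 0.8741

87%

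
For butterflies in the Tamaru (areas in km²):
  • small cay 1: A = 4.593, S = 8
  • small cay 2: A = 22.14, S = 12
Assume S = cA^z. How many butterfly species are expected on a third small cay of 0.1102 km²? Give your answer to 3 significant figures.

3.06

z = ln(12/8) / ln(22.14/4.593) = 0.4055 / 1.5729 = 0.2578
c = 8 / 4.593^0.2578 = 8 / 1.481 = 5.4
S₃ = 5.4 × 0.1102^0.2578 = 5.4 × 0.5663 ≈ 3.058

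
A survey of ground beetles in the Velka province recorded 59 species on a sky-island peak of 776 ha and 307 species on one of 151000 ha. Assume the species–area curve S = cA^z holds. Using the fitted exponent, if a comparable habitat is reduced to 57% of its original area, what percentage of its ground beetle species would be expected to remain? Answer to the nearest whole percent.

z = ln(307/59) / ln(151000/776) = 1.6493 / 5.2709 = 0.3129
S_new/S_old = (A_new/A_old)^z = 0.57^0.3129 = exp(0.3129 × -0.5621) = 0.8387

84%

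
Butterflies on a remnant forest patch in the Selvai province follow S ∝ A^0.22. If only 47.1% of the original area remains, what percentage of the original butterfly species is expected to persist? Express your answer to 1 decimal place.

84.7%

S_new/S_old = (A_new/A_old)^z = 0.471^0.22
= exp(0.22 × ln 0.471) = exp(0.22 × -0.7529) = exp(-0.1656) ≈ 0.8474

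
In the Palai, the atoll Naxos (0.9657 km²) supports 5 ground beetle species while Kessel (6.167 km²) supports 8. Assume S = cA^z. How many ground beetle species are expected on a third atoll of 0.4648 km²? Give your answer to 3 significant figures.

z = ln(8/5) / ln(6.167/0.9657) = 0.4700 / 1.8541 = 0.2535
c = 5 / 0.9657^0.2535 = 5 / 0.9912 = 5.044
S₃ = 5.044 × 0.4648^0.2535 = 5.044 × 0.8235 ≈ 4.154

4.15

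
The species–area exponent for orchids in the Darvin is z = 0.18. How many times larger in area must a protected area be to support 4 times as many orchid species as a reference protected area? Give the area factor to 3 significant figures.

2210

(A₂/A₁)^0.18 = 4, so A₂/A₁ = 4^(1/0.18) = 4^5.556
ln(A₂/A₁) = ln 4 / 0.18 = 1.3863 / 0.18 = 7.7016
A₂/A₁ = e^7.7016 ≈ 2212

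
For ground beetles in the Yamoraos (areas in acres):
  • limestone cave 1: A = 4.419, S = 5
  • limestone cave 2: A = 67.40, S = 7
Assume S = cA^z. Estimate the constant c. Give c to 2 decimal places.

z = ln(S₂/S₁) / ln(A₂/A₁) = ln(7/5) / ln(67.4/4.419) = 0.3365 / 2.7247 = 0.1235
c = S₁ / A₁^z = 5 / 4.419^0.1235 = 5 / 1.201 = 4.162

4.16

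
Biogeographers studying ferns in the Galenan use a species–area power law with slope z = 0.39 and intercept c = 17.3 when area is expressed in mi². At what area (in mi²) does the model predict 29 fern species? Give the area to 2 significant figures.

29 = 17.3 × A^0.39  ⇒  A^0.39 = 29/17.3 = 1.676
ln A = ln(1.676) / 0.39 = 0.5166 / 0.39 = 1.3246
A = e^1.3246 ≈ 3.761 mi²

3.8 mi²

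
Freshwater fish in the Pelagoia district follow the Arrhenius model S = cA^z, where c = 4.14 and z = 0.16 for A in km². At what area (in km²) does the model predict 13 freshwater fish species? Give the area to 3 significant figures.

13 = 4.14 × A^0.16  ⇒  A^0.16 = 13/4.14 = 3.14
ln A = ln(3.14) / 0.16 = 1.1443 / 0.16 = 7.1516
A = e^7.1516 ≈ 1276 km²

1280 km²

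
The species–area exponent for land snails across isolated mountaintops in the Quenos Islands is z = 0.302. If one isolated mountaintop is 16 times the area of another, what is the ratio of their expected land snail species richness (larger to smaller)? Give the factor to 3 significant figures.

S₂/S₁ = (A₂/A₁)^z = 16^0.302
ln(S₂/S₁) = 0.302 × ln 16 = 0.302 × 2.7726 = 0.8373
S₂/S₁ = e^0.8373 ≈ 2.31

2.31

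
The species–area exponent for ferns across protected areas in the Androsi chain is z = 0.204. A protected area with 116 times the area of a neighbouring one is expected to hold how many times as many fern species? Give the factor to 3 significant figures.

2.64

S₂/S₁ = (A₂/A₁)^z = 116^0.204
ln(S₂/S₁) = 0.204 × ln 116 = 0.204 × 4.7536 = 0.9697
S₂/S₁ = e^0.9697 ≈ 2.637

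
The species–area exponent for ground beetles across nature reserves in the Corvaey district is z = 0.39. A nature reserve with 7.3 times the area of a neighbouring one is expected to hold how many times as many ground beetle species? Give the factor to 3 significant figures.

2.17

S₂/S₁ = (A₂/A₁)^z = 7.3^0.39
ln(S₂/S₁) = 0.39 × ln 7.3 = 0.39 × 1.9879 = 0.7753
S₂/S₁ = e^0.7753 ≈ 2.171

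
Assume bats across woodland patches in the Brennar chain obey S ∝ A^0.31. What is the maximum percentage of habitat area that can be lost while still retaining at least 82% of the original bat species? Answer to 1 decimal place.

Need (A_new/A_old)^0.31 = 0.82, so A_new/A_old = 0.82^(1/0.31) = 0.82^3.226
ln(A_new/A_old) = ln 0.82 / 0.31 = -0.1985 / 0.31 = -0.6402
A_new/A_old = e^-0.6402 ≈ 0.5272
Fraction that can be lost = 1 − 0.5272 = 0.4728

47.3%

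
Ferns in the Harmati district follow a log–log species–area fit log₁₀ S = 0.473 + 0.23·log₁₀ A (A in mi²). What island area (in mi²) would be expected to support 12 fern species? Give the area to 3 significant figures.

432 mi²

12 = 2.972 × A^0.23  ⇒  A^0.23 = 12/2.972 = 4.038
ln A = ln(4.038) / 0.23 = 1.3958 / 0.23 = 6.0686
A = e^6.0686 ≈ 432.1 mi²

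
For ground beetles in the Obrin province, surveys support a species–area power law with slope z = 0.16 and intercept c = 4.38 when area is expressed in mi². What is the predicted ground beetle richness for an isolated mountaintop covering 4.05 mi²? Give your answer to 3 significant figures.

5.48

S = 4.38 × 4.05^0.16 = 4.38 × 1.251 ≈ 5.479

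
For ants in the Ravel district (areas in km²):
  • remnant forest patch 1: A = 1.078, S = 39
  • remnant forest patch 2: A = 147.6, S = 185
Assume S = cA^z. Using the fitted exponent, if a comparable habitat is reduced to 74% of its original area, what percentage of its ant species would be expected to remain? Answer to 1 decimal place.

z = ln(185/39) / ln(147.6/1.078) = 1.5568 / 4.9194 = 0.3165
S_new/S_old = (A_new/A_old)^z = 0.74^0.3165 = exp(0.3165 × -0.3011) = 0.9091

90.9%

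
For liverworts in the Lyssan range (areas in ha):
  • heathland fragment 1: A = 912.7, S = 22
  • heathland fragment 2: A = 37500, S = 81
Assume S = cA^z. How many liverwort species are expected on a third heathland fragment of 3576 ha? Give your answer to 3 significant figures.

35.5

z = ln(81/22) / ln(37500/912.7) = 1.3034 / 3.7157 = 0.3508
c = 22 / 912.7^0.3508 = 22 / 10.93 = 2.014
S₃ = 2.014 × 3576^0.3508 = 2.014 × 17.64 ≈ 35.52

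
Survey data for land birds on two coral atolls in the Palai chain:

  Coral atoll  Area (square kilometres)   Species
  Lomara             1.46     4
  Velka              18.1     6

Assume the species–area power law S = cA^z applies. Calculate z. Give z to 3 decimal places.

Taking logs: ln S = ln c + z ln A, so z = (ln S₂ − ln S₁)/(ln A₂ − ln A₁).
z = ln(6/4) / ln(18.1/1.46) = ln(1.5) / ln(12.4) = 0.4055 / 2.5175 = 0.1611

0.161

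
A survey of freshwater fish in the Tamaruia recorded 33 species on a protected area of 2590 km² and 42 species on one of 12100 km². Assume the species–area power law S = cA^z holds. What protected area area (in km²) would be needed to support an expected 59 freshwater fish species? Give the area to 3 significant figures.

106000 km²

z = ln(42/33) / ln(12100/2590) = 0.2412 / 1.5415 = 0.1564
c = 33 / 2590^0.1564 = 33 / 3.42 = 9.65
A = (59/9.65)^(1/0.1564) ⇒ ln A = ln(6.114)/0.1564 = 11.5735
A = e^11.5735 ≈ 106240 km²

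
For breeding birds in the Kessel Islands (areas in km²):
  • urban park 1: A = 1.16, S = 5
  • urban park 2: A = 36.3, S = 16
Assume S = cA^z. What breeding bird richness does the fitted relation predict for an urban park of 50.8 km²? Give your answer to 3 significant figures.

17.9

z = ln(16/5) / ln(36.3/1.16) = 1.1632 / 3.4434 = 0.3378
c = 5 / 1.16^0.3378 = 5 / 1.051 = 4.756
S₃ = 4.756 × 50.8^0.3378 = 4.756 × 3.769 ≈ 17.92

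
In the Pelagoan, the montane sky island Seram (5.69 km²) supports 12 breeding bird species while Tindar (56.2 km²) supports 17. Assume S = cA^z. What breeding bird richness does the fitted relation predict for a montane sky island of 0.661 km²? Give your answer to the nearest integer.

z = ln(17/12) / ln(56.2/5.69) = 0.3483 / 2.2902 = 0.1521
c = 12 / 5.69^0.1521 = 12 / 1.303 = 9.212
S₃ = 9.212 × 0.661^0.1521 = 9.212 × 0.939 ≈ 8.65

9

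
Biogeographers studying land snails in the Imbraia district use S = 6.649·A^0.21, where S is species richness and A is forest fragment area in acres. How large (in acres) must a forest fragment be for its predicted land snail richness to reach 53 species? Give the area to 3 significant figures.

53 = 6.649 × A^0.21  ⇒  A^0.21 = 53/6.649 = 7.971
ln A = ln(7.971) / 0.21 = 2.0758 / 0.21 = 9.8849
A = e^9.8849 ≈ 19631 acres

19600 acres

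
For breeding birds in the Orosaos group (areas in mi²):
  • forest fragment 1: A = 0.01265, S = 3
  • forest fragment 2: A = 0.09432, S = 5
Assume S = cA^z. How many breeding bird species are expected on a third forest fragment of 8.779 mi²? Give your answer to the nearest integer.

16

z = ln(5/3) / ln(0.09432/0.01265) = 0.5108 / 2.0090 = 0.2543
c = 3 / 0.01265^0.2543 = 3 / 0.3292 = 9.114
S₃ = 9.114 × 8.779^0.2543 = 9.114 × 1.737 ≈ 15.83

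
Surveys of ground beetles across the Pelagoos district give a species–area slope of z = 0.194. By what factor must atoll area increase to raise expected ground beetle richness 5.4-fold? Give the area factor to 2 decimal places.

5959.72

(A₂/A₁)^0.194 = 5.4, so A₂/A₁ = 5.4^(1/0.194) = 5.4^5.155
ln(A₂/A₁) = ln 5.4 / 0.194 = 1.6864 / 0.194 = 8.6928
A₂/A₁ = e^8.6928 ≈ 5960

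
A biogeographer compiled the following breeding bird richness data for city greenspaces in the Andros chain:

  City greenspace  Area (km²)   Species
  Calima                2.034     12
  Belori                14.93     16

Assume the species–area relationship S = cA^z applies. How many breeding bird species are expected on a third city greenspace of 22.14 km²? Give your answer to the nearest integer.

z = ln(16/12) / ln(14.93/2.034) = 0.2877 / 1.9934 = 0.1443
c = 12 / 2.034^0.1443 = 12 / 1.108 = 10.83
S₃ = 10.83 × 22.14^0.1443 = 10.83 × 1.564 ≈ 16.94

17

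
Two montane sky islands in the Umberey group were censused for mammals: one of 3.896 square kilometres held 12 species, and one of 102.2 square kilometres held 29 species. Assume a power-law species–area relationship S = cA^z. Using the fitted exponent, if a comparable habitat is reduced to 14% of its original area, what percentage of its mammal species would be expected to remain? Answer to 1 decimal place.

58.8%

z = ln(29/12) / ln(102.2/3.896) = 0.8824 / 3.2670 = 0.2701
S_new/S_old = (A_new/A_old)^z = 0.14^0.2701 = exp(0.2701 × -1.9661) = 0.588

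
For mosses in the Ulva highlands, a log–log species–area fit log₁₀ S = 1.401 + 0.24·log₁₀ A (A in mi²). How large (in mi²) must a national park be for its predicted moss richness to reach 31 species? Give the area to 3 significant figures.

2.38 mi²

31 = 25.18 × A^0.24  ⇒  A^0.24 = 31/25.18 = 1.231
ln A = ln(1.231) / 0.24 = 0.2081 / 0.24 = 0.8669
A = e^0.8669 ≈ 2.38 mi²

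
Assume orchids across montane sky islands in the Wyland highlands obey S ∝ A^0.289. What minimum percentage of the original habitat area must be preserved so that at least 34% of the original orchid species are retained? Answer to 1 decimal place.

Need (A_new/A_old)^0.289 = 0.34, so A_new/A_old = 0.34^(1/0.289) = 0.34^3.46
ln(A_new/A_old) = ln 0.34 / 0.289 = -1.0788 / 0.289 = -3.7329
A_new/A_old = e^-3.7329 ≈ 0.02392

2.4%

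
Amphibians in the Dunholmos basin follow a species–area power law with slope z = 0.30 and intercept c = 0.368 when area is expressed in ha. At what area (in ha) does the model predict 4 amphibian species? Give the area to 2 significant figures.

4 = 0.368 × A^0.3  ⇒  A^0.3 = 4/0.368 = 10.87
ln A = ln(10.87) / 0.3 = 2.3860 / 0.3 = 7.9532
A = e^7.9532 ≈ 2845 ha

2800 ha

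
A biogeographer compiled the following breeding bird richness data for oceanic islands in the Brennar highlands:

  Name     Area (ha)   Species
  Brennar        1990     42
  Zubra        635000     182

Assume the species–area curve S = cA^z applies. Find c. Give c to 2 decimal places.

z = ln(S₂/S₁) / ln(A₂/A₁) = ln(182/42) / ln(635000/1990) = 1.4663 / 5.7655 = 0.2543
c = S₁ / A₁^z = 42 / 1990^0.2543 = 42 / 6.902 = 6.085

6.08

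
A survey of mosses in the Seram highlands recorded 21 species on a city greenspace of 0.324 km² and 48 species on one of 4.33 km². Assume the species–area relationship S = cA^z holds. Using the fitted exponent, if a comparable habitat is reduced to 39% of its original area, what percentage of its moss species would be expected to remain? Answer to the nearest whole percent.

74%

z = ln(48/21) / ln(4.33/0.324) = 0.8267 / 2.5926 = 0.3189
S_new/S_old = (A_new/A_old)^z = 0.39^0.3189 = exp(0.3189 × -0.9416) = 0.7406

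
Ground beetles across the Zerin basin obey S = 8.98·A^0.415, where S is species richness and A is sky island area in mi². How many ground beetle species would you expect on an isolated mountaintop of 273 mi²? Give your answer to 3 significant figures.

S = 8.98 × 273^0.415
ln S = ln 8.98 + 0.415 × ln 273 = 2.1950 + 0.415 × 5.6095 = 4.5229
S = e^4.5229 ≈ 92.11

92.1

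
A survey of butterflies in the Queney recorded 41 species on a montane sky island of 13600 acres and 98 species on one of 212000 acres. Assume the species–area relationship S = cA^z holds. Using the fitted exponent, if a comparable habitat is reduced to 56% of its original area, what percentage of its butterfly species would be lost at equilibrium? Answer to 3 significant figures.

16.8%

z = ln(98/41) / ln(212000/13600) = 0.8714 / 2.7465 = 0.3173
S_new/S_old = (A_new/A_old)^z = 0.56^0.3173 = exp(0.3173 × -0.5798) = 0.832
Fraction lost = 1 − 0.832 = 0.168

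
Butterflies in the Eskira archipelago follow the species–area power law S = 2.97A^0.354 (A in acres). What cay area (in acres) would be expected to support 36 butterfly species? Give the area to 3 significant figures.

1150 acres

36 = 2.97 × A^0.354  ⇒  A^0.354 = 36/2.97 = 12.12
ln A = ln(12.12) / 0.354 = 2.4950 / 0.354 = 7.0479
A = e^7.0479 ≈ 1150 acres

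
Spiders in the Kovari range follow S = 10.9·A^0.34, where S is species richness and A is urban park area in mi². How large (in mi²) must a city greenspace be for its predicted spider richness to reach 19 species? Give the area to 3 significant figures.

19 = 10.9 × A^0.34  ⇒  A^0.34 = 19/10.9 = 1.743
ln A = ln(1.743) / 0.34 = 0.5557 / 0.34 = 1.6343
A = e^1.6343 ≈ 5.126 mi²

5.13 mi²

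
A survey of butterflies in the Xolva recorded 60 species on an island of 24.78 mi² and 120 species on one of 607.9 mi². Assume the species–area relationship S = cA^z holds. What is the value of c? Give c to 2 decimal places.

29.93

z = ln(S₂/S₁) / ln(A₂/A₁) = ln(120/60) / ln(607.9/24.78) = 0.6931 / 3.2000 = 0.2166
c = S₁ / A₁^z = 60 / 24.78^0.2166 = 60 / 2.004 = 29.93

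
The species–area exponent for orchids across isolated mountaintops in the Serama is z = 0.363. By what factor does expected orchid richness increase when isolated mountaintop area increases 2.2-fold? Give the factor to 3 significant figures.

S₂/S₁ = (A₂/A₁)^z = 2.2^0.363
ln(S₂/S₁) = 0.363 × ln 2.2 = 0.363 × 0.7885 = 0.2862
S₂/S₁ = e^0.2862 ≈ 1.331

1.33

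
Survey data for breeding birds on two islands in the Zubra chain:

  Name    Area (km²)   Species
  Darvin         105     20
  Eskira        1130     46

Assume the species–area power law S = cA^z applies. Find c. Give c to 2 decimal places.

z = ln(S₂/S₁) / ln(A₂/A₁) = ln(46/20) / ln(1130/105) = 0.8329 / 2.3760 = 0.3505
c = S₁ / A₁^z = 20 / 105^0.3505 = 20 / 5.111 = 3.913

3.91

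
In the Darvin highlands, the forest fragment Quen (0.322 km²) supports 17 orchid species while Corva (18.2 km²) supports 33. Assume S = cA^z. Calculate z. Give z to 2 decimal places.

Taking logs: ln S = ln c + z ln A, so z = (ln S₂ − ln S₁)/(ln A₂ − ln A₁).
z = ln(33/17) / ln(18.2/0.322) = ln(1.941) / ln(56.52) = 0.6633 / 4.0346 = 0.1644

0.16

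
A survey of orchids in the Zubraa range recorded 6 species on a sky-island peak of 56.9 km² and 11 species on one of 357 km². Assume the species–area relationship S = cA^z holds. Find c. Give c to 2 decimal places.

z = ln(S₂/S₁) / ln(A₂/A₁) = ln(11/6) / ln(357/56.9) = 0.6061 / 1.8364 = 0.3301
c = S₁ / A₁^z = 6 / 56.9^0.3301 = 6 / 3.796 = 1.581

1.58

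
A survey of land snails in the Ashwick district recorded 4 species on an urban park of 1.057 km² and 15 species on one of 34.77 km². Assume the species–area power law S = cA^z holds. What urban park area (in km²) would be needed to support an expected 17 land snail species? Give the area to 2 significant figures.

48 km²

z = ln(15/4) / ln(34.77/1.057) = 1.3218 / 3.4933 = 0.3784
c = 4 / 1.057^0.3784 = 4 / 1.021 = 3.917
A = (17/3.917)^(1/0.3784) ⇒ ln A = ln(4.34)/0.3784 = 3.8796
A = e^3.8796 ≈ 48.4 km²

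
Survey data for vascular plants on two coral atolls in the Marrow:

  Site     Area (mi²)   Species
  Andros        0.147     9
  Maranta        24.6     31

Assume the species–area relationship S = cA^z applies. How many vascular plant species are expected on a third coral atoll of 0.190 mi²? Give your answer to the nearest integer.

z = ln(31/9) / ln(24.6/0.147) = 1.2368 / 5.1201 = 0.2416
c = 9 / 0.147^0.2416 = 9 / 0.6293 = 14.3
S₃ = 14.3 × 0.19^0.2416 = 14.3 × 0.6695 ≈ 9.575

10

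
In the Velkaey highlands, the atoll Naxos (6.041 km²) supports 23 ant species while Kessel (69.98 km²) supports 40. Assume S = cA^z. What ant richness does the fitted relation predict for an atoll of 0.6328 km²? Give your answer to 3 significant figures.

z = ln(40/23) / ln(69.98/6.041) = 0.5534 / 2.4496 = 0.2259
c = 23 / 6.041^0.2259 = 23 / 1.501 = 15.32
S₃ = 15.32 × 0.6328^0.2259 = 15.32 × 0.9018 ≈ 13.82

13.8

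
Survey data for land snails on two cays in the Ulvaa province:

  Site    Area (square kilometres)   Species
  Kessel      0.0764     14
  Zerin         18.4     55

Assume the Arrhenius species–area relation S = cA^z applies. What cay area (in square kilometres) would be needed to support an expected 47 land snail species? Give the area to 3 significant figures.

9.80 square kilometres

z = ln(55/14) / ln(18.4/0.0764) = 1.3683 / 5.4841 = 0.2495
c = 14 / 0.0764^0.2495 = 14 / 0.5264 = 26.59
A = (47/26.59)^(1/0.2495) ⇒ ln A = ln(1.767)/0.2495 = 2.2823
A = e^2.2823 ≈ 9.8 square kilometres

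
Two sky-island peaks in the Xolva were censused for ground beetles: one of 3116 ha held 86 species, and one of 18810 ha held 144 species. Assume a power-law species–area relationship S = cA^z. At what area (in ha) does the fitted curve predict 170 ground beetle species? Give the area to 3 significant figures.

z = ln(144/86) / ln(18810/3116) = 0.5155 / 1.7978 = 0.2867
c = 86 / 3116^0.2867 = 86 / 10.04 = 8.567
A = (170/8.567)^(1/0.2867) ⇒ ln A = ln(19.84)/0.2867 = 10.4211
A = e^10.4211 ≈ 33559 ha

33600 ha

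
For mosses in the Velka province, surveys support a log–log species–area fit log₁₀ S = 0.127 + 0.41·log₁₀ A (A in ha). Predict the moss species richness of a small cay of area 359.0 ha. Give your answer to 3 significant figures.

14.9

S = 1.34 × 359^0.41 = 1.34 × 11.16 ≈ 14.95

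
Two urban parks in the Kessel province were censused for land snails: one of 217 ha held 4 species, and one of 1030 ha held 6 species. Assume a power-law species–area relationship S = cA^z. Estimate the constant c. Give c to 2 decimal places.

0.99

z = ln(S₂/S₁) / ln(A₂/A₁) = ln(6/4) / ln(1030/217) = 0.4055 / 1.5574 = 0.2603
c = S₁ / A₁^z = 4 / 217^0.2603 = 4 / 4.058 = 0.9858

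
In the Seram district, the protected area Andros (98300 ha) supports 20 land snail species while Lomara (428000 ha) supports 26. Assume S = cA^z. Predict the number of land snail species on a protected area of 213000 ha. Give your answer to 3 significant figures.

23.0

z = ln(26/20) / ln(428000/98300) = 0.2624 / 1.4711 = 0.1783
c = 20 / 98300^0.1783 = 20 / 7.77 = 2.574
S₃ = 2.574 × 213000^0.1783 = 2.574 × 8.919 ≈ 22.96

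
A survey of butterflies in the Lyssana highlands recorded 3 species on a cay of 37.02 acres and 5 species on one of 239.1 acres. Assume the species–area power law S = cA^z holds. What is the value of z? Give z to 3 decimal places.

0.274

Taking logs: ln S = ln c + z ln A, so z = (ln S₂ − ln S₁)/(ln A₂ − ln A₁).
z = ln(5/3) / ln(239.1/37.02) = ln(1.667) / ln(6.459) = 0.5108 / 1.8654 = 0.2738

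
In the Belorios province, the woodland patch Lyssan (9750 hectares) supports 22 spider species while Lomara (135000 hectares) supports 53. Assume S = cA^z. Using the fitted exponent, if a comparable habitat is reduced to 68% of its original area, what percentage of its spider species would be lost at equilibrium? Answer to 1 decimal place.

12.1%

z = ln(53/22) / ln(135000/9750) = 0.8792 / 2.6280 = 0.3346
S_new/S_old = (A_new/A_old)^z = 0.68^0.3346 = exp(0.3346 × -0.3857) = 0.8789
Fraction lost = 1 − 0.8789 = 0.1211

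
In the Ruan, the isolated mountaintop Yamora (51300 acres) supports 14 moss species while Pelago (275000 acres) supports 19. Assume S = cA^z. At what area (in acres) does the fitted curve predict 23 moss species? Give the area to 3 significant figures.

z = ln(19/14) / ln(275000/51300) = 0.3054 / 1.6791 = 0.1819
c = 14 / 51300^0.1819 = 14 / 7.189 = 1.948
A = (23/1.948)^(1/0.1819) ⇒ ln A = ln(11.81)/0.1819 = 13.5750
A = e^13.5750 ≈ 786231 acres

786000 acres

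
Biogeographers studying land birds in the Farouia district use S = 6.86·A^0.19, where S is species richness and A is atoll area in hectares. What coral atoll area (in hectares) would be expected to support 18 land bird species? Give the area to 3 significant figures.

160 hectares

18 = 6.86 × A^0.19  ⇒  A^0.19 = 18/6.86 = 2.624
ln A = ln(2.624) / 0.19 = 0.9647 / 0.19 = 5.0772
A = e^5.0772 ≈ 160.3 hectares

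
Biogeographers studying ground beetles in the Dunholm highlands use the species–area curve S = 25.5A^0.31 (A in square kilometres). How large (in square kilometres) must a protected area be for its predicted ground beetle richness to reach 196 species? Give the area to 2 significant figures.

720 square kilometres

196 = 25.5 × A^0.31  ⇒  A^0.31 = 196/25.5 = 7.686
ln A = ln(7.686) / 0.31 = 2.0394 / 0.31 = 6.5788
A = e^6.5788 ≈ 719.7 square kilometres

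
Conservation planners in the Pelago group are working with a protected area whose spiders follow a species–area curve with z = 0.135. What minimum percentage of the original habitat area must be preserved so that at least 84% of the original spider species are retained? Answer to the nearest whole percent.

27%

Need (A_new/A_old)^0.135 = 0.84, so A_new/A_old = 0.84^(1/0.135) = 0.84^7.407
ln(A_new/A_old) = ln 0.84 / 0.135 = -0.1744 / 0.135 = -1.2915
A_new/A_old = e^-1.2915 ≈ 0.2749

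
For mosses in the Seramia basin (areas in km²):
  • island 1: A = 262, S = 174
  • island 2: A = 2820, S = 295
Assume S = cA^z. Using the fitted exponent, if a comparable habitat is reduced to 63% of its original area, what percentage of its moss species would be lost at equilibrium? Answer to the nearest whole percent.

10%

z = ln(295/174) / ln(2820/262) = 0.5279 / 2.3761 = 0.2222
S_new/S_old = (A_new/A_old)^z = 0.63^0.2222 = exp(0.2222 × -0.4620) = 0.9024
Fraction lost = 1 − 0.9024 = 0.09756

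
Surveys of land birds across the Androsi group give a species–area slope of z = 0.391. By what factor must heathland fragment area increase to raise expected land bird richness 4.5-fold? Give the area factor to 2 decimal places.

46.84

(A₂/A₁)^0.391 = 4.5, so A₂/A₁ = 4.5^(1/0.391) = 4.5^2.558
ln(A₂/A₁) = ln 4.5 / 0.391 = 1.5041 / 0.391 = 3.8467
A₂/A₁ = e^3.8467 ≈ 46.84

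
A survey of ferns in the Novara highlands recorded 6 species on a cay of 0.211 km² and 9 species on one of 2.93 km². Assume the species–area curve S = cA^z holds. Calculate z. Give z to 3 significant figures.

Taking logs: ln S = ln c + z ln A, so z = (ln S₂ − ln S₁)/(ln A₂ − ln A₁).
z = ln(9/6) / ln(2.93/0.211) = ln(1.5) / ln(13.89) = 0.4055 / 2.6309 = 0.1541

0.154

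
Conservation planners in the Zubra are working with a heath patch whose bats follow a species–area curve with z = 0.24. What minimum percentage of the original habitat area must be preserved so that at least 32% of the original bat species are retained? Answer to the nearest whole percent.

1%

Need (A_new/A_old)^0.24 = 0.32, so A_new/A_old = 0.32^(1/0.24) = 0.32^4.167
ln(A_new/A_old) = ln 0.32 / 0.24 = -1.1394 / 0.24 = -4.7476
A_new/A_old = e^-4.7476 ≈ 0.008672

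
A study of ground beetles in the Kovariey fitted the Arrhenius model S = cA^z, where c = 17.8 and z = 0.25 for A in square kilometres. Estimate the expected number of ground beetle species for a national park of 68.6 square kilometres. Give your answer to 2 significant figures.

51

S = 17.8 × 68.6^0.25
ln S = ln 17.8 + 0.25 × ln 68.6 = 2.8792 + 0.25 × 4.2283 = 3.9363
S = e^3.9363 ≈ 51.23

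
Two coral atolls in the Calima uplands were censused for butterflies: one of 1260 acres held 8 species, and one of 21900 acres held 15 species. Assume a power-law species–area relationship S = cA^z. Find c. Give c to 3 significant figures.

1.66

z = ln(S₂/S₁) / ln(A₂/A₁) = ln(15/8) / ln(21900/1260) = 0.6286 / 2.8554 = 0.2201
c = S₁ / A₁^z = 8 / 1260^0.2201 = 8 / 4.814 = 1.662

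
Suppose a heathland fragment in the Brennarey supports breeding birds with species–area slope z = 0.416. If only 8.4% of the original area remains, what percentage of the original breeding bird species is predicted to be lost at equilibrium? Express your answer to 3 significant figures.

64.3%

S_new/S_old = (A_new/A_old)^z = 0.084^0.416
= exp(0.416 × ln 0.084) = exp(0.416 × -2.4769) = exp(-1.0304) ≈ 0.3569
Fraction lost = 1 − 0.3569 = 0.6431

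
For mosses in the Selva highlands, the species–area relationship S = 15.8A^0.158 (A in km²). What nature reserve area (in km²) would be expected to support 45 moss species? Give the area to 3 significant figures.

753 km²

45 = 15.8 × A^0.158  ⇒  A^0.158 = 45/15.8 = 2.848
ln A = ln(2.848) / 0.158 = 1.0467 / 0.158 = 6.6244
A = e^6.6244 ≈ 753.2 km²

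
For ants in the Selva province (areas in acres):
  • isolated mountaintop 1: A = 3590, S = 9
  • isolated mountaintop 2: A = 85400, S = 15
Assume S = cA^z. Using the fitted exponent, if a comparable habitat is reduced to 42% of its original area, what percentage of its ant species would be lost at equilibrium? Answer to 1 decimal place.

13.0%

z = ln(15/9) / ln(85400/3590) = 0.5108 / 3.1692 = 0.1612
S_new/S_old = (A_new/A_old)^z = 0.42^0.1612 = exp(0.1612 × -0.8675) = 0.8695
Fraction lost = 1 − 0.8695 = 0.1305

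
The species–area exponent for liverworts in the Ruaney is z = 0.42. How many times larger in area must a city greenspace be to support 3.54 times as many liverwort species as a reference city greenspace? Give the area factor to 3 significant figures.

(A₂/A₁)^0.42 = 3.54, so A₂/A₁ = 3.54^(1/0.42) = 3.54^2.381
ln(A₂/A₁) = ln 3.54 / 0.42 = 1.2641 / 0.42 = 3.0098
A₂/A₁ = e^3.0098 ≈ 20.28

20.3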